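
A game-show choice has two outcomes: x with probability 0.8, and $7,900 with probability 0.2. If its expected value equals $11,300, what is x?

x = $12,150

0.8·x + 0.2·7900 = 11300
0.8·x = 11300 − 1580 = 9720
x = 9720 / 0.8 = 12150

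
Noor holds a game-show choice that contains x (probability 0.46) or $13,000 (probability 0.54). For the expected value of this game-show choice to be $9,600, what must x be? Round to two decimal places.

0.46·x + 0.54·13000 = 9600
0.46·x = 9600 − 7020 = 2580
x = 2580 / 0.46 = 5608.6957

x = $5,608.70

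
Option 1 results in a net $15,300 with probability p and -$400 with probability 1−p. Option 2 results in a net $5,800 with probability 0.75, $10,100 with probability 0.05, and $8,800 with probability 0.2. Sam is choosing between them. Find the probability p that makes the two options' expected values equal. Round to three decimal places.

EV(Option 2) = 0.75 × 5800 + 0.05 × 10100 + 0.2 × 8800 = 4350 + 505 + 1760 = 6615
p·15300 + (1−p)·(-400) = 6615
15700p − 400 = 6615
p = (6615 + 400) / 15700

p = 0.447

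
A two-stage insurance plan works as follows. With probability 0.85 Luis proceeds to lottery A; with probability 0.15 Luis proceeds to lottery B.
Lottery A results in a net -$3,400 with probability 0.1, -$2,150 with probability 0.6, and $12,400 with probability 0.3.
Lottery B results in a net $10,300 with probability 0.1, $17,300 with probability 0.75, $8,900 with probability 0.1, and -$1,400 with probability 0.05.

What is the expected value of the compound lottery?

$4,000.25

EV(A) = 0.1 × (-3400) + 0.6 × (-2150) + 0.3 × 12400 = -340 − 1290 + 3720 = 2090
EV(B) = 0.1 × 10300 + 0.75 × 17300 + 0.1 × 8900 + 0.05 × (-1400) = 1030 + 12975 + 890 − 70 = 14825
Overall = 0.85 × 2090 + 0.15 × 14825 = 1776.5 + 2223.75 = 4000.25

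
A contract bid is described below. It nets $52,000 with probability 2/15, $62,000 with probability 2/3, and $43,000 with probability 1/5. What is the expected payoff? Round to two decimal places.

EV = 2/15 × 52000 + 2/3 × 62000 + 1/5 × 43000 = 6933.3333 + 41333.3333 + 8600 = 56866.6667

$56,866.67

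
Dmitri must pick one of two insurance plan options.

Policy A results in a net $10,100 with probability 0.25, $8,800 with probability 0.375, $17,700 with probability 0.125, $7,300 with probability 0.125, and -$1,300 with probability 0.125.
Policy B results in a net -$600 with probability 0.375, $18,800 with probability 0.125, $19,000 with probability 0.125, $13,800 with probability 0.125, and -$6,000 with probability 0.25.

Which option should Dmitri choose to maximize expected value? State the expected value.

Policy A ($8,787.50)

Policy A = 0.25 × 10100 + 0.375 × 8800 + 0.125 × 17700 + 0.125 × 7300 + 0.125 × (-1300) = 2525 + 3300 + 2212.5 + 912.5 − 162.5 = 8787.5
Policy B = 0.375 × (-600) + 0.125 × 18800 + 0.125 × 19000 + 0.125 × 13800 + 0.25 × (-6000) = -225 + 2350 + 2375 + 1725 − 1500 = 4725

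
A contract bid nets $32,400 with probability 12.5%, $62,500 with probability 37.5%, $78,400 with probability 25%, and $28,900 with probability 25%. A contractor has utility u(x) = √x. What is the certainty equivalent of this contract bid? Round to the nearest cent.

$52,326.56

E[u] = 0.125·√32400 + 0.375·√62500 + 0.25·√78400 + 0.25·√28900 = 0.125·180 + 0.375·250 + 0.25·280 + 0.25·170 = 228.75
CE = (228.75)² = 52326.5625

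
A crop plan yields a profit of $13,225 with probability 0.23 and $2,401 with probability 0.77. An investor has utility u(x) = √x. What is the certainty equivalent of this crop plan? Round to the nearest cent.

E[u] = 0.23·√13225 + 0.77·√2401 = 0.23·115 + 0.77·49 = 64.18
CE = (64.18)² = 4119.0724

$4,119.07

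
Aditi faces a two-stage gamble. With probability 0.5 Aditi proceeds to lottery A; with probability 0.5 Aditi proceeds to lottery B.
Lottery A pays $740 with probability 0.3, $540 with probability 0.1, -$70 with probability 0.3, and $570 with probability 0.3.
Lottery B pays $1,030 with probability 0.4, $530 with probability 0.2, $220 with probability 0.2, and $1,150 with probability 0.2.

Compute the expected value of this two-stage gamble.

EV(A) = 0.3 × 740 + 0.1 × 540 + 0.3 × (-70) + 0.3 × 570 = 222 + 54 − 21 + 171 = 426
EV(B) = 0.4 × 1030 + 0.2 × 530 + 0.2 × 220 + 0.2 × 1150 = 412 + 106 + 44 + 230 = 792
Overall = 0.5 × 426 + 0.5 × 792 = 213 + 396 = 609

$609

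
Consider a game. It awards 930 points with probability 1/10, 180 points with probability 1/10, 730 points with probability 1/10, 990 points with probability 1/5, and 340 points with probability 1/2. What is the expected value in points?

552 points

EV = 1/10 × 930 + 1/10 × 180 + 1/10 × 730 + 1/5 × 990 + 1/2 × 340 = 93 + 18 + 73 + 198 + 170 = 552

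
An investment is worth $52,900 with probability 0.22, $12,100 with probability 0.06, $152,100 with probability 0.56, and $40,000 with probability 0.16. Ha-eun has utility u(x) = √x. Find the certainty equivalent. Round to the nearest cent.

$94,617.76

E[u] = 0.22·√52900 + 0.06·√12100 + 0.56·√152100 + 0.16·√40000 = 0.22·230 + 0.06·110 + 0.56·390 + 0.16·200 = 307.6
CE = (307.6)² = 94617.76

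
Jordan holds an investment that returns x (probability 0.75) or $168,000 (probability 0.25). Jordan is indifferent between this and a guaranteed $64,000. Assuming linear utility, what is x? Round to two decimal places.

0.75·x + 0.25·168000 = 64000
0.75·x = 64000 − 42000 = 22000
x = 22000 / 0.75 = 29333.3333

x = $29,333.33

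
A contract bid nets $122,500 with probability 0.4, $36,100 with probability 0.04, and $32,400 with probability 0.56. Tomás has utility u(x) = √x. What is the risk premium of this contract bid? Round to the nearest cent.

$6,885.44

E[u] = 0.4·√122500 + 0.04·√36100 + 0.56·√32400 = 0.4·350 + 0.04·190 + 0.56·180 = 248.4
CE = (248.4)² = 61702.56
Risk premium = EV − CE = 68588 − 61702.56 = 6885.44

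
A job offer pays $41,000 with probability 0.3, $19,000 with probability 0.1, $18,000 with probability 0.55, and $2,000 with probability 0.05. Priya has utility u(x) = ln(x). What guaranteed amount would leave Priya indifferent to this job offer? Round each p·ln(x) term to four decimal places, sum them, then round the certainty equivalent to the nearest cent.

E[u] = 0.3·ln(41000) + 0.1·ln(19000) + 0.55·ln(18000) + 0.05·ln(2000) = 3.1864 + 0.9852 + 5.3890 + 0.3800 = 9.9406
CE = e^9.9406 ≈ 20756.19

$20,756.19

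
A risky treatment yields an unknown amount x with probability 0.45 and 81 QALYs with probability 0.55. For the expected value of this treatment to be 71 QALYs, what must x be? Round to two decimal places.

x = 58.78 QALYs

0.45·x + 0.55·81 = 71
0.45·x = 71 − 44.55 = 26.45
x = 26.45 / 0.45 = 58.7778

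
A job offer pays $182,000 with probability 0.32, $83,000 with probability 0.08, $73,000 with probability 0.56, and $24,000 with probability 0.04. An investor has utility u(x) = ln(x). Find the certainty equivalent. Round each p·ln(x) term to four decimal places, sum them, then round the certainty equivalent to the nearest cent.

$94,494.79

E[u] = 0.32·ln(182000) + 0.08·ln(83000) + 0.56·ln(73000) + 0.04·ln(24000) = 3.8758 + 0.9061 + 6.2710 + 0.4034 = 11.4563
CE = e^11.4563 ≈ 94494.79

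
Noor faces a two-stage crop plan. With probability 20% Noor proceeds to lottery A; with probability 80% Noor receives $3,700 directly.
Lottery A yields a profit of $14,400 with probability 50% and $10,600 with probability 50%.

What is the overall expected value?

EV(A) = 0.5 × 14400 + 0.5 × 10600 = 7200 + 5300 = 12500
Branch B: 3700 (certain)
Overall = 0.2 × 12500 + 0.8 × 3700 = 2500 + 2960 = 5460

$5,460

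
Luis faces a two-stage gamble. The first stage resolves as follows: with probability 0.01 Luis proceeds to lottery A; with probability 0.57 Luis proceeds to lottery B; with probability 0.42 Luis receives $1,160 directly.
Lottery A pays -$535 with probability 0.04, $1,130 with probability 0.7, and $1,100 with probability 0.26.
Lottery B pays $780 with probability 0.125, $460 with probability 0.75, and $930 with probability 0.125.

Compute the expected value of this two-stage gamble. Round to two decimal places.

EV(A) = 0.04 × (-535) + 0.7 × 1130 + 0.26 × 1100 = -21.4 + 791 + 286 = 1055.6
EV(B) = 0.125 × 780 + 0.75 × 460 + 0.125 × 930 = 97.5 + 345 + 116.25 = 558.75
Branch C: 1160 (certain)
Overall = 0.01 × 1055.6 + 0.57 × 558.75 + 0.42 × 1160 = 10.556 + 318.4875 + 487.2 = 816.2435

$816.24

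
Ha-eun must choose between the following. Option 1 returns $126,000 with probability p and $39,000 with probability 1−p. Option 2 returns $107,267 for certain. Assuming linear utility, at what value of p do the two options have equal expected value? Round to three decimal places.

p = 0.785

p·126000 + (1−p)·39000 = 107267
87000p + 39000 = 107267
p = (107267 − 39000) / 87000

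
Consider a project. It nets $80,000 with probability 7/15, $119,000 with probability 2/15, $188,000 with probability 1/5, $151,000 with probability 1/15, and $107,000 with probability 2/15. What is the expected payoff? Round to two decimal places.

EV = 7/15 × 80000 + 2/15 × 119000 + 1/5 × 188000 + 1/15 × 151000 + 2/15 × 107000 = 37333.3333 + 15866.6667 + 37600 + 10066.6667 + 14266.6667 = 115133.3333

$115,133.33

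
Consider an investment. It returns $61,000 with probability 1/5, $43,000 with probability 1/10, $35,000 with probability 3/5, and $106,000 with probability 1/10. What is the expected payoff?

$48,100

EV = 1/5 × 61000 + 1/10 × 43000 + 3/5 × 35000 + 1/10 × 106000 = 12200 + 4300 + 21000 + 10600 = 48100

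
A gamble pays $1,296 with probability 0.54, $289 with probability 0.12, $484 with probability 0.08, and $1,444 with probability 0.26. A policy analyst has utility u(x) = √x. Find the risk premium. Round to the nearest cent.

E[u] = 0.54·√1296 + 0.12·√289 + 0.08·√484 + 0.26·√1444 = 0.54·36 + 0.12·17 + 0.08·22 + 0.26·38 = 33.12
CE = (33.12)² = 1096.9344
Risk premium = EV − CE = 1148.68 − 1096.9344 = 51.7456

$51.75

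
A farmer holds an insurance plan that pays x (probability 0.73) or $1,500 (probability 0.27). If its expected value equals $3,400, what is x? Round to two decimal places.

x = $4,102.74

0.73·x + 0.27·1500 = 3400
0.73·x = 3400 − 405 = 2995
x = 2995 / 0.73 = 4102.7397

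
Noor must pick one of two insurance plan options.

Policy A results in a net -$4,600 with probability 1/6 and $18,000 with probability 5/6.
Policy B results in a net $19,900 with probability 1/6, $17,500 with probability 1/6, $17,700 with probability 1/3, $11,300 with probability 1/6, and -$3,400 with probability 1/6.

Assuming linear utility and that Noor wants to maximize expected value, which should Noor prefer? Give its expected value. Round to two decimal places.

Policy A ($14,233.33)

Policy A = 1/6 × (-4600) + 5/6 × 18000 = -766.6667 + 15000 = 14233.3333
Policy B = 1/6 × 19900 + 1/6 × 17500 + 1/3 × 17700 + 1/6 × 11300 + 1/6 × (-3400) = 3316.6667 + 2916.6667 + 5900 + 1883.3333 − 566.6667 = 13450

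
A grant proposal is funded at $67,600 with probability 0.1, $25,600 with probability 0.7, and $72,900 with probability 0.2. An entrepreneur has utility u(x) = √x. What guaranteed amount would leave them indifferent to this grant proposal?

$36,864

E[u] = 0.1·√67600 + 0.7·√25600 + 0.2·√72900 = 0.1·260 + 0.7·160 + 0.2·270 = 192
CE = (192)² = 36864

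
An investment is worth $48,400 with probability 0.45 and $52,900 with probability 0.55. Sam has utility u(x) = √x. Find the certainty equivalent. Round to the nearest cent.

$50,850.25

E[u] = 0.45·√48400 + 0.55·√52900 = 0.45·220 + 0.55·230 = 225.5
CE = (225.5)² = 50850.25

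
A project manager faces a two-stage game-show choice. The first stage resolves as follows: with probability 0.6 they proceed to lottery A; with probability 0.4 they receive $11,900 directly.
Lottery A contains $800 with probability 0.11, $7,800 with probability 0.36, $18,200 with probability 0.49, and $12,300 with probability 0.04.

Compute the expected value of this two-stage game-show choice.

EV(A) = 0.11 × 800 + 0.36 × 7800 + 0.49 × 18200 + 0.04 × 12300 = 88 + 2808 + 8918 + 492 = 12306
Branch B: 11900 (certain)
Overall = 0.6 × 12306 + 0.4 × 11900 = 7383.6 + 4760 = 12143.6

$12,143.60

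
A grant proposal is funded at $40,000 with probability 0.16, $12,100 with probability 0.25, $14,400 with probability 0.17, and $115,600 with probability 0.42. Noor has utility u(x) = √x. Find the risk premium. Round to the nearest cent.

E[u] = 0.16·√40000 + 0.25·√12100 + 0.17·√14400 + 0.42·√115600 = 0.16·200 + 0.25·110 + 0.17·120 + 0.42·340 = 222.7
CE = (222.7)² = 49595.29
Risk premium = EV − CE = 60425 − 49595.29 = 10829.71

$10,829.71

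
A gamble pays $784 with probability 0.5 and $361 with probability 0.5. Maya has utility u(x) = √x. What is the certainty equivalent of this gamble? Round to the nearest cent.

$552.25

E[u] = 0.5·√784 + 0.5·√361 = 0.5·28 + 0.5·19 = 23.5
CE = (23.5)² = 552.25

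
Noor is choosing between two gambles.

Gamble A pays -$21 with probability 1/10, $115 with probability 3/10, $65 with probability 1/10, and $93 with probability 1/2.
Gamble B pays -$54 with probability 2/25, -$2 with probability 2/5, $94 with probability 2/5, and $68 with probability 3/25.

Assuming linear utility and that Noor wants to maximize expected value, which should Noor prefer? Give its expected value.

Gamble A = 1/10 × (-21) + 3/10 × 115 + 1/10 × 65 + 1/2 × 93 = -2.1 + 34.5 + 6.5 + 46.5 = 85.4
Gamble B = 2/25 × (-54) + 2/5 × (-2) + 2/5 × 94 + 3/25 × 68 = -4.32 − 0.8 + 37.6 + 8.16 = 40.64

Gamble A ($85.40)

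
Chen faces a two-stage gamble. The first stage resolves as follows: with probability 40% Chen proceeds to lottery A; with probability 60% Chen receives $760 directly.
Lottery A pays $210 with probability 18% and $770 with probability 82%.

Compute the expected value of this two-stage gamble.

EV(A) = 0.18 × 210 + 0.82 × 770 = 37.8 + 631.4 = 669.2
Branch B: 760 (certain)
Overall = 0.4 × 669.2 + 0.6 × 760 = 267.68 + 456 = 723.68

$723.68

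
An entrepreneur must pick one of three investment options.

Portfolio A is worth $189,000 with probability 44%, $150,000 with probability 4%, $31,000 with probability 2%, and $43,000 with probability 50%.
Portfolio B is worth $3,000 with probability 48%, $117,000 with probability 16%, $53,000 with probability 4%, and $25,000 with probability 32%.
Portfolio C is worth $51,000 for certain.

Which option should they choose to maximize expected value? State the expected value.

Portfolio A = 0.44 × 189000 + 0.04 × 150000 + 0.02 × 31000 + 0.5 × 43000 = 83160 + 6000 + 620 + 21500 = 111280
Portfolio B = 0.48 × 3000 + 0.16 × 117000 + 0.04 × 53000 + 0.32 × 25000 = 1440 + 18720 + 2120 + 8000 = 30280
Portfolio C: 51000 (certain)

Portfolio A ($111,280)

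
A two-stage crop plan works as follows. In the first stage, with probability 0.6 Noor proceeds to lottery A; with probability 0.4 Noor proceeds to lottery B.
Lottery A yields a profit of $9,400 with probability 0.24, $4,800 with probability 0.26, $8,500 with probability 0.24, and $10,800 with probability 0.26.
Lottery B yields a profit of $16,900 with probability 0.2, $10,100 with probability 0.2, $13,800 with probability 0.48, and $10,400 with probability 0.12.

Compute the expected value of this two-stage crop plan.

$10,320

EV(A) = 0.24 × 9400 + 0.26 × 4800 + 0.24 × 8500 + 0.26 × 10800 = 2256 + 1248 + 2040 + 2808 = 8352
EV(B) = 0.2 × 16900 + 0.2 × 10100 + 0.48 × 13800 + 0.12 × 10400 = 3380 + 2020 + 6624 + 1248 = 13272
Overall = 0.6 × 8352 + 0.4 × 13272 = 5011.2 + 5308.8 = 10320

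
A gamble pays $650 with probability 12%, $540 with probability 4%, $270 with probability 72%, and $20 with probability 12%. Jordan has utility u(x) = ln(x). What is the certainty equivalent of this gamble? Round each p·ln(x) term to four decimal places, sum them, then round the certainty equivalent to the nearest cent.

E[u] = 0.12·ln(650) + 0.04·ln(540) + 0.72·ln(270) + 0.12·ln(20) = 0.7772 + 0.2517 + 4.0309 + 0.3595 = 5.4193
CE = e^5.4193 ≈ 225.72

$225.72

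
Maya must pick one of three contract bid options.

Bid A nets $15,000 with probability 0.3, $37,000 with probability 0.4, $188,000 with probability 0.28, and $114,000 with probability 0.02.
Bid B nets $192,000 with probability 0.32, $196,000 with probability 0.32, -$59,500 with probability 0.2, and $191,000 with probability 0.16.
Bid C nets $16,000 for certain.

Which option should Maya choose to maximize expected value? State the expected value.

Bid A = 0.3 × 15000 + 0.4 × 37000 + 0.28 × 188000 + 0.02 × 114000 = 4500 + 14800 + 52640 + 2280 = 74220
Bid B = 0.32 × 192000 + 0.32 × 196000 + 0.2 × (-59500) + 0.16 × 191000 = 61440 + 62720 − 11900 + 30560 = 142820
Bid C: 16000 (certain)

Bid B ($142,820)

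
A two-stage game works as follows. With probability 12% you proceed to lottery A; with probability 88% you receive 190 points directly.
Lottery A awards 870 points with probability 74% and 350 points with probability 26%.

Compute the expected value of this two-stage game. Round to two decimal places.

EV(A) = 0.74 × 870 + 0.26 × 350 = 643.8 + 91 = 734.8
Branch B: 190 (certain)
Overall = 0.12 × 734.8 + 0.88 × 190 = 88.176 + 167.2 = 255.376

255.38 points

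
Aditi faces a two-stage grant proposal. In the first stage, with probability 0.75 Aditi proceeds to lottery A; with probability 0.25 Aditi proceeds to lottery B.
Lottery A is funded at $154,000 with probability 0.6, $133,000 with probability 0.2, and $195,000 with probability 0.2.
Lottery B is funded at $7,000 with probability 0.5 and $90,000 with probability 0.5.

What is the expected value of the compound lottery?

$130,625

EV(A) = 0.6 × 154000 + 0.2 × 133000 + 0.2 × 195000 = 92400 + 26600 + 39000 = 158000
EV(B) = 0.5 × 7000 + 0.5 × 90000 = 3500 + 45000 = 48500
Overall = 0.75 × 158000 + 0.25 × 48500 = 118500 + 12125 = 130625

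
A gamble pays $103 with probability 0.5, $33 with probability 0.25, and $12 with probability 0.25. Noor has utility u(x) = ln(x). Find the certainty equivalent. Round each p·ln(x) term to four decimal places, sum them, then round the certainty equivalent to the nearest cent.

$45.27

E[u] = 0.5·ln(103) + 0.25·ln(33) + 0.25·ln(12) = 2.3174 + 0.8741 + 0.6212 = 3.8127
CE = e^3.8127 ≈ 45.27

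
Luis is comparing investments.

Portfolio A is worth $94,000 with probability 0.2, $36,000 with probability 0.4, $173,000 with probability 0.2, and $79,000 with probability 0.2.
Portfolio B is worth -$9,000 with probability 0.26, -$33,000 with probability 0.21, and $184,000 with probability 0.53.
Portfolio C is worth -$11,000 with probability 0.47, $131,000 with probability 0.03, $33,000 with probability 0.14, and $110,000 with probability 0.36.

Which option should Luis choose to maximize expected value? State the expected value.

Portfolio A = 0.2 × 94000 + 0.4 × 36000 + 0.2 × 173000 + 0.2 × 79000 = 18800 + 14400 + 34600 + 15800 = 83600
Portfolio B = 0.26 × (-9000) + 0.21 × (-33000) + 0.53 × 184000 = -2340 − 6930 + 97520 = 88250
Portfolio C = 0.47 × (-11000) + 0.03 × 131000 + 0.14 × 33000 + 0.36 × 110000 = -5170 + 3930 + 4620 + 39600 = 42980

Portfolio B ($88,250)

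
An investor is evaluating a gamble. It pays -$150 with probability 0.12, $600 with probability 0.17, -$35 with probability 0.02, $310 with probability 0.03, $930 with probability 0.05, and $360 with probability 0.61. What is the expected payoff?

EV = 0.12 × (-150) + 0.17 × 600 + 0.02 × (-35) + 0.03 × 310 + 0.05 × 930 + 0.61 × 360 = -18 + 102 − 0.7 + 9.3 + 46.5 + 219.6 = 358.7

$358.70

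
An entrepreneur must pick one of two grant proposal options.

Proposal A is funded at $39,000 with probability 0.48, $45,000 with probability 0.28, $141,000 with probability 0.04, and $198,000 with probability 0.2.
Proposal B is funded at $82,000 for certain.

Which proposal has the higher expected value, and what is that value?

Proposal A = 0.48 × 39000 + 0.28 × 45000 + 0.04 × 141000 + 0.2 × 198000 = 18720 + 12600 + 5640 + 39600 = 76560
Proposal B: 82000 (certain)

Proposal B ($82,000)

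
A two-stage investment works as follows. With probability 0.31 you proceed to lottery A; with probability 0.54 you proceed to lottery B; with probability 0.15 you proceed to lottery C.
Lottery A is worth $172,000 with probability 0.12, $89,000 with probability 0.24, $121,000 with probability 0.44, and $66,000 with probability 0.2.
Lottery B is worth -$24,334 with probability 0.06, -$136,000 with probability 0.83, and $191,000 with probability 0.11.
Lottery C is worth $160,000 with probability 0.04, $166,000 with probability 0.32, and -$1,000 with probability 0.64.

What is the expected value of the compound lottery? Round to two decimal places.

-$7,949.82

EV(A) = 0.12 × 172000 + 0.24 × 89000 + 0.44 × 121000 + 0.2 × 66000 = 20640 + 21360 + 53240 + 13200 = 108440
EV(B) = 0.06 × (-24334) + 0.83 × (-136000) + 0.11 × 191000 = -1460.04 − 112880 + 21010 = -93330.04
EV(C) = 0.04 × 160000 + 0.32 × 166000 + 0.64 × (-1000) = 6400 + 53120 − 640 = 58880
Overall = 0.31 × 108440 + 0.54 × (-93330.04) + 0.15 × 58880 = 33616.4 − 50398.2216 + 8832 = -7949.8216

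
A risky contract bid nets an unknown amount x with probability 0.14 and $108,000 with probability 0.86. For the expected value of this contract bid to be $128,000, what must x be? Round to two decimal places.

x = $250,857.14

0.14·x + 0.86·108000 = 128000
0.14·x = 128000 − 92880 = 35120
x = 35120 / 0.14 = 250857.1429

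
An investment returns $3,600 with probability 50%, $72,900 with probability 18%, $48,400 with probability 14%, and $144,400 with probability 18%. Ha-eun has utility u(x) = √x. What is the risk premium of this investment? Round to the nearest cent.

E[u] = 0.5·√3600 + 0.18·√72900 + 0.14·√48400 + 0.18·√144400 = 0.5·60 + 0.18·270 + 0.14·220 + 0.18·380 = 177.8
CE = (177.8)² = 31612.84
Risk premium = EV − CE = 47690 − 31612.84 = 16077.16

$16,077.16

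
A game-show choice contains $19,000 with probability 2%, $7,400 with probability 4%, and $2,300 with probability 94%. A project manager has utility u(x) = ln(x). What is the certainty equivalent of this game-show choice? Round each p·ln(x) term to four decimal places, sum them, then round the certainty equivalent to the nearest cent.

$2,513.92

E[u] = 0.02·ln(19000) + 0.04·ln(7400) + 0.94·ln(2300) = 0.1970 + 0.3564 + 7.2762 = 7.8296
CE = e^7.8296 ≈ 2513.92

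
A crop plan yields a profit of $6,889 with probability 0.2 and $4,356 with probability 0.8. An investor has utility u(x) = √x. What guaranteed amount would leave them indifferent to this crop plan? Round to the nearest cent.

E[u] = 0.2·√6889 + 0.8·√4356 = 0.2·83 + 0.8·66 = 69.4
CE = (69.4)² = 4816.36

$4,816.36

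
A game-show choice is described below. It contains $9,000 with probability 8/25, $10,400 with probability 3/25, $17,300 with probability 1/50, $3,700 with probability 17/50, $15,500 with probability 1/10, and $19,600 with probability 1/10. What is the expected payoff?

$9,242

EV = 8/25 × 9000 + 3/25 × 10400 + 1/50 × 17300 + 17/50 × 3700 + 1/10 × 15500 + 1/10 × 19600 = 2880 + 1248 + 346 + 1258 + 1550 + 1960 = 9242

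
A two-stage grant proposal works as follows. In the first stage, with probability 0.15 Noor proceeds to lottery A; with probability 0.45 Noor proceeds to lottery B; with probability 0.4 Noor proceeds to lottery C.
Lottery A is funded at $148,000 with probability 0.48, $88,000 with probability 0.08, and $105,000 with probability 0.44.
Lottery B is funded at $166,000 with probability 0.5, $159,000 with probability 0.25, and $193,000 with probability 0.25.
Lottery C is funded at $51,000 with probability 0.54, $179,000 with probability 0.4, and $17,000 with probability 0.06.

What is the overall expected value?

$135,656

EV(A) = 0.48 × 148000 + 0.08 × 88000 + 0.44 × 105000 = 71040 + 7040 + 46200 = 124280
EV(B) = 0.5 × 166000 + 0.25 × 159000 + 0.25 × 193000 = 83000 + 39750 + 48250 = 171000
EV(C) = 0.54 × 51000 + 0.4 × 179000 + 0.06 × 17000 = 27540 + 71600 + 1020 = 100160
Overall = 0.15 × 124280 + 0.45 × 171000 + 0.4 × 100160 = 18642 + 76950 + 40064 = 135656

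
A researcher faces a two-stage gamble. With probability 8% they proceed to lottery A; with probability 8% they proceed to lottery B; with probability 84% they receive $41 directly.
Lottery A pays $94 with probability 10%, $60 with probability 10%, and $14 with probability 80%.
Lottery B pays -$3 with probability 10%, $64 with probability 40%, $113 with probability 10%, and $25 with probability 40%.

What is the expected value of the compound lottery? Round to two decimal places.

$40.30

EV(A) = 0.1 × 94 + 0.1 × 60 + 0.8 × 14 = 9.4 + 6 + 11.2 = 26.6
EV(B) = 0.1 × (-3) + 0.4 × 64 + 0.1 × 113 + 0.4 × 25 = -0.3 + 25.6 + 11.3 + 10 = 46.6
Branch C: 41 (certain)
Overall = 0.08 × 26.6 + 0.08 × 46.6 + 0.84 × 41 = 2.128 + 3.728 + 34.44 = 40.296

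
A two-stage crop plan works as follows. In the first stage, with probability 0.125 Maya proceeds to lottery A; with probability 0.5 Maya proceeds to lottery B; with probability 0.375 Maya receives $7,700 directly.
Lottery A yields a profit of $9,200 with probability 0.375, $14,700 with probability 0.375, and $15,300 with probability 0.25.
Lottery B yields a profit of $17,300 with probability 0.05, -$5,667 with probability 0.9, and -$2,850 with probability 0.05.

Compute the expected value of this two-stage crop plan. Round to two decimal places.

$2,297.04

EV(A) = 0.375 × 9200 + 0.375 × 14700 + 0.25 × 15300 = 3450 + 5512.5 + 3825 = 12787.5
EV(B) = 0.05 × 17300 + 0.9 × (-5667) + 0.05 × (-2850) = 865 − 5100.3 − 142.5 = -4377.8
Branch C: 7700 (certain)
Overall = 0.125 × 12787.5 + 0.5 × (-4377.8) + 0.375 × 7700 = 1598.4375 − 2188.9 + 2887.5 = 2297.0375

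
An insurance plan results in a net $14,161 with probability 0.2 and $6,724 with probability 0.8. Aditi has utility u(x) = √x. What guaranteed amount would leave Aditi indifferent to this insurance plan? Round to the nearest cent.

E[u] = 0.2·√14161 + 0.8·√6724 = 0.2·119 + 0.8·82 = 89.4
CE = (89.4)² = 7992.36

$7,992.36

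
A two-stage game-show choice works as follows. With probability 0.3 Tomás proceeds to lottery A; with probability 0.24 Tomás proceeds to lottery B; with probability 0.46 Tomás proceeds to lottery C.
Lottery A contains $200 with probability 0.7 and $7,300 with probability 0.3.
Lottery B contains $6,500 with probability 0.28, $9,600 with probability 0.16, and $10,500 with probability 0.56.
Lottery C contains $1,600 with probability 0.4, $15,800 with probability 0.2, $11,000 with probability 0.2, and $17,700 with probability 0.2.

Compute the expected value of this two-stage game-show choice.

$7,304.04

EV(A) = 0.7 × 200 + 0.3 × 7300 = 140 + 2190 = 2330
EV(B) = 0.28 × 6500 + 0.16 × 9600 + 0.56 × 10500 = 1820 + 1536 + 5880 = 9236
EV(C) = 0.4 × 1600 + 0.2 × 15800 + 0.2 × 11000 + 0.2 × 17700 = 640 + 3160 + 2200 + 3540 = 9540
Overall = 0.3 × 2330 + 0.24 × 9236 + 0.46 × 9540 = 699 + 2216.64 + 4388.4 = 7304.04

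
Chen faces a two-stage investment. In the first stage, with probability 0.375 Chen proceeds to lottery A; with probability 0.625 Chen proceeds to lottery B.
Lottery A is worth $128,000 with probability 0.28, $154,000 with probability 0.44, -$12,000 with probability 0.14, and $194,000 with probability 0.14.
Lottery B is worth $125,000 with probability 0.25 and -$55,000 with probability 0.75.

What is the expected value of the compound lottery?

EV(A) = 0.28 × 128000 + 0.44 × 154000 + 0.14 × (-12000) + 0.14 × 194000 = 35840 + 67760 − 1680 + 27160 = 129080
EV(B) = 0.25 × 125000 + 0.75 × (-55000) = 31250 − 41250 = -10000
Overall = 0.375 × 129080 + 0.625 × (-10000) = 48405 − 6250 = 42155

$42,155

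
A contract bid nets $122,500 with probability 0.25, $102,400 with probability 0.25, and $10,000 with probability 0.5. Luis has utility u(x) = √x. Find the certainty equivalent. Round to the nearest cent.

$47,306.25

E[u] = 0.25·√122500 + 0.25·√102400 + 0.5·√10000 = 0.25·350 + 0.25·320 + 0.5·100 = 217.5
CE = (217.5)² = 47306.25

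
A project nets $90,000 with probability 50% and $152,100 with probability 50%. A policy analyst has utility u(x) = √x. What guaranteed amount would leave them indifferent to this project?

E[u] = 0.5·√90000 + 0.5·√152100 = 0.5·300 + 0.5·390 = 345
CE = (345)² = 119025

$119,025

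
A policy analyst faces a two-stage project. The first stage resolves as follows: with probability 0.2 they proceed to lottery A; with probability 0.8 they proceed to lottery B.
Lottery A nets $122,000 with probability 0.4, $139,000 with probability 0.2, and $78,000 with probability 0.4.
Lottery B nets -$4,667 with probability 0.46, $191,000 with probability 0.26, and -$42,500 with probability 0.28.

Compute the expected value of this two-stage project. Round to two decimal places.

$50,050.54

EV(A) = 0.4 × 122000 + 0.2 × 139000 + 0.4 × 78000 = 48800 + 27800 + 31200 = 107800
EV(B) = 0.46 × (-4667) + 0.26 × 191000 + 0.28 × (-42500) = -2146.82 + 49660 − 11900 = 35613.18
Overall = 0.2 × 107800 + 0.8 × 35613.18 = 21560 + 28490.544 = 50050.544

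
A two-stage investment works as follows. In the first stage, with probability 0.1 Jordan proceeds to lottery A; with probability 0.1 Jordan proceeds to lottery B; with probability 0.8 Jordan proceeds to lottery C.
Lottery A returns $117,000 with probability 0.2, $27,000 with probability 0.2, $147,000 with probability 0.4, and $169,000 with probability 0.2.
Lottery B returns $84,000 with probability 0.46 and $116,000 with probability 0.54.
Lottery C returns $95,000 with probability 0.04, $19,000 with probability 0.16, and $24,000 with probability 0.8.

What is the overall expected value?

$43,100

EV(A) = 0.2 × 117000 + 0.2 × 27000 + 0.4 × 147000 + 0.2 × 169000 = 23400 + 5400 + 58800 + 33800 = 121400
EV(B) = 0.46 × 84000 + 0.54 × 116000 = 38640 + 62640 = 101280
EV(C) = 0.04 × 95000 + 0.16 × 19000 + 0.8 × 24000 = 3800 + 3040 + 19200 = 26040
Overall = 0.1 × 121400 + 0.1 × 101280 + 0.8 × 26040 = 12140 + 10128 + 20832 = 43100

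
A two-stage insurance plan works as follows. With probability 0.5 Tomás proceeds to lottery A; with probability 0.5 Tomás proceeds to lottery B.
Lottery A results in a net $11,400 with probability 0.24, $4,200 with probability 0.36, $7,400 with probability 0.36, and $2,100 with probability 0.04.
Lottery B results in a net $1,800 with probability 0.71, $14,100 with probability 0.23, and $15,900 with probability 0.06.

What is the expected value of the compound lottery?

EV(A) = 0.24 × 11400 + 0.36 × 4200 + 0.36 × 7400 + 0.04 × 2100 = 2736 + 1512 + 2664 + 84 = 6996
EV(B) = 0.71 × 1800 + 0.23 × 14100 + 0.06 × 15900 = 1278 + 3243 + 954 = 5475
Overall = 0.5 × 6996 + 0.5 × 5475 = 3498 + 2737.5 = 6235.5

$6,235.50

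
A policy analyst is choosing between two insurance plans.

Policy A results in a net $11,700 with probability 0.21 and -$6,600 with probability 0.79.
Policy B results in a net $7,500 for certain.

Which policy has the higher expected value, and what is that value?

Policy B ($7,500)

Policy A = 0.21 × 11700 + 0.79 × (-6600) = 2457 − 5214 = -2757
Policy B: 7500 (certain)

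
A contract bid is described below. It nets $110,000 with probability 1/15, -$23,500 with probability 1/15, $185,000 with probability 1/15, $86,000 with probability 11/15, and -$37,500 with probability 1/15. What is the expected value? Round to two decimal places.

$78,666.67

EV = 1/15 × 110000 + 1/15 × (-23500) + 1/15 × 185000 + 11/15 × 86000 + 1/15 × (-37500) = 7333.3333 − 1566.6667 + 12333.3333 + 63066.6667 − 2500 = 78666.6667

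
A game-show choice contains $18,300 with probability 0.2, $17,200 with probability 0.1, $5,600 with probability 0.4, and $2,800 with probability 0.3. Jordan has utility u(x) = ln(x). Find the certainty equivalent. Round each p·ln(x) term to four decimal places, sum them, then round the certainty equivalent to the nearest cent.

E[u] = 0.2·ln(18300) + 0.1·ln(17200) + 0.4·ln(5600) + 0.3·ln(2800) = 1.9629 + 0.9753 + 3.4522 + 2.3812 = 8.7716
CE = e^8.7716 ≈ 6448.48

$6,448.48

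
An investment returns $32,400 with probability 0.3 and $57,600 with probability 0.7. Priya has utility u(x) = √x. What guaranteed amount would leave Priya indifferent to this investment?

E[u] = 0.3·√32400 + 0.7·√57600 = 0.3·180 + 0.7·240 = 222
CE = (222)² = 49284

$49,284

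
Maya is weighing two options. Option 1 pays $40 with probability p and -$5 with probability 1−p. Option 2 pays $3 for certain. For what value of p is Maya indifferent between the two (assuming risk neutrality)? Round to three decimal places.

p = 0.178

p·40 + (1−p)·(-5) = 3
45p − 5 = 3
p = (3 + 5) / 45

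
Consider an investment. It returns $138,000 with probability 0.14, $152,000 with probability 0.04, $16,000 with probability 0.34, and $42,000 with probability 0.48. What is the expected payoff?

EV = 0.14 × 138000 + 0.04 × 152000 + 0.34 × 16000 + 0.48 × 42000 = 19320 + 6080 + 5440 + 20160 = 51000

$51,000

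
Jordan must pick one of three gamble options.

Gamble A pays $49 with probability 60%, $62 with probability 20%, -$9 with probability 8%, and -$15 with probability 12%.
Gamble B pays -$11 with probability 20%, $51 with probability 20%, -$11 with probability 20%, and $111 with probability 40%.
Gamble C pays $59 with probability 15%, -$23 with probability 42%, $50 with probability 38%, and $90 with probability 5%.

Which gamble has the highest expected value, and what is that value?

Gamble B ($50.20)

Gamble A = 0.6 × 49 + 0.2 × 62 + 0.08 × (-9) + 0.12 × (-15) = 29.4 + 12.4 − 0.72 − 1.8 = 39.28
Gamble B = 0.2 × (-11) + 0.2 × 51 + 0.2 × (-11) + 0.4 × 111 = -2.2 + 10.2 − 2.2 + 44.4 = 50.2
Gamble C = 0.15 × 59 + 0.42 × (-23) + 0.38 × 50 + 0.05 × 90 = 8.85 − 9.66 + 19 + 4.5 = 22.69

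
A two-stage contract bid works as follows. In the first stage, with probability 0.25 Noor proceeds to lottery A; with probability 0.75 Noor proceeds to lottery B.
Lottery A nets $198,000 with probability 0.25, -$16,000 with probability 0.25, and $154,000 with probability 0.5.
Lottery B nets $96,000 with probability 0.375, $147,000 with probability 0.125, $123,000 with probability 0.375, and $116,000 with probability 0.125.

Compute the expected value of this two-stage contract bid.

EV(A) = 0.25 × 198000 + 0.25 × (-16000) + 0.5 × 154000 = 49500 − 4000 + 77000 = 122500
EV(B) = 0.375 × 96000 + 0.125 × 147000 + 0.375 × 123000 + 0.125 × 116000 = 36000 + 18375 + 46125 + 14500 = 115000
Overall = 0.25 × 122500 + 0.75 × 115000 = 30625 + 86250 = 116875

$116,875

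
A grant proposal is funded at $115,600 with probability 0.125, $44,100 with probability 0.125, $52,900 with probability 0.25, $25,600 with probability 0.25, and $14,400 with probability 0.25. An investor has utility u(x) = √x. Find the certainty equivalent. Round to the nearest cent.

E[u] = 0.125·√115600 + 0.125·√44100 + 0.25·√52900 + 0.25·√25600 + 0.25·√14400 = 0.125·340 + 0.125·210 + 0.25·230 + 0.25·160 + 0.25·120 = 196.25
CE = (196.25)² = 38514.0625

$38,514.06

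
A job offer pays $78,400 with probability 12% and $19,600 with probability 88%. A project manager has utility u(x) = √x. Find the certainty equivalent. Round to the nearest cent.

$24,586.24

E[u] = 0.12·√78400 + 0.88·√19600 = 0.12·280 + 0.88·140 = 156.8
CE = (156.8)² = 24586.24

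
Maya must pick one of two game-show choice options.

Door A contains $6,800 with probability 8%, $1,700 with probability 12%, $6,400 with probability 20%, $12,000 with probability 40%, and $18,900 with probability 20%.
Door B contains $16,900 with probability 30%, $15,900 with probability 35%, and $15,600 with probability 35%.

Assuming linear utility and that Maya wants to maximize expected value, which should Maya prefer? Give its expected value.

Door A = 0.08 × 6800 + 0.12 × 1700 + 0.2 × 6400 + 0.4 × 12000 + 0.2 × 18900 = 544 + 204 + 1280 + 4800 + 3780 = 10608
Door B = 0.3 × 16900 + 0.35 × 15900 + 0.35 × 15600 = 5070 + 5565 + 5460 = 16095

Door B ($16,095)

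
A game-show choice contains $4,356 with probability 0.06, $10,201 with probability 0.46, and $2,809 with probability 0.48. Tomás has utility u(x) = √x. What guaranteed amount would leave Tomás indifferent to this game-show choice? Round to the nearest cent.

E[u] = 0.06·√4356 + 0.46·√10201 + 0.48·√2809 = 0.06·66 + 0.46·101 + 0.48·53 = 75.86
CE = (75.86)² = 5754.7396

$5,754.74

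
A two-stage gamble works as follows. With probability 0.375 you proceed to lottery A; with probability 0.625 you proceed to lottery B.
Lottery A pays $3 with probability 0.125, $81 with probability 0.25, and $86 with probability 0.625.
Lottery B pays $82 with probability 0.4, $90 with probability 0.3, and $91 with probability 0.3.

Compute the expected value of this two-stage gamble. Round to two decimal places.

$82.33

EV(A) = 0.125 × 3 + 0.25 × 81 + 0.625 × 86 = 0.375 + 20.25 + 53.75 = 74.375
EV(B) = 0.4 × 82 + 0.3 × 90 + 0.3 × 91 = 32.8 + 27 + 27.3 = 87.1
Overall = 0.375 × 74.375 + 0.625 × 87.1 = 27.890625 + 54.4375 = 82.328125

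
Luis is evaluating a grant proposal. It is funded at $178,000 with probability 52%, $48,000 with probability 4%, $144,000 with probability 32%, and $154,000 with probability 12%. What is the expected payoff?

$159,040

EV = 0.52 × 178000 + 0.04 × 48000 + 0.32 × 144000 + 0.12 × 154000 = 92560 + 1920 + 46080 + 18480 = 159040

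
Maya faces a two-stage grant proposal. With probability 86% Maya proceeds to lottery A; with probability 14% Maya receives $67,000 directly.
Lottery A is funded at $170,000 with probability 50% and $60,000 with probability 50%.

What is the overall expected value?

$108,280

EV(A) = 0.5 × 170000 + 0.5 × 60000 = 85000 + 30000 = 115000
Branch B: 67000 (certain)
Overall = 0.86 × 115000 + 0.14 × 67000 = 98900 + 9380 = 108280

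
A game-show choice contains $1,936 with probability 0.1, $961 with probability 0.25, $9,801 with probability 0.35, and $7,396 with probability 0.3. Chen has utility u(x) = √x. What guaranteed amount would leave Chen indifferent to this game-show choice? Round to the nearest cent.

$5,270.76

E[u] = 0.1·√1936 + 0.25·√961 + 0.35·√9801 + 0.3·√7396 = 0.1·44 + 0.25·31 + 0.35·99 + 0.3·86 = 72.6
CE = (72.6)² = 5270.76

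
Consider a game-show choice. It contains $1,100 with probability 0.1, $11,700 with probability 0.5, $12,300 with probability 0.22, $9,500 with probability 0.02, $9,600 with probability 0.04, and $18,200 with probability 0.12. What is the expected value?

EV = 0.1 × 1100 + 0.5 × 11700 + 0.22 × 12300 + 0.02 × 9500 + 0.04 × 9600 + 0.12 × 18200 = 110 + 5850 + 2706 + 190 + 384 + 2184 = 11424

$11,424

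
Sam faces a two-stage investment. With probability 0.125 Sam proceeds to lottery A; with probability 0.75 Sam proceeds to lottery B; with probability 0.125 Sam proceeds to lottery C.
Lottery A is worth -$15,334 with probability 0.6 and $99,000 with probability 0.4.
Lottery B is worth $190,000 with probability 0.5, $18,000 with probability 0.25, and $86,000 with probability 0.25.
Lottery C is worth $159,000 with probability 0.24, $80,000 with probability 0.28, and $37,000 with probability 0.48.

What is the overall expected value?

$104,339.95

EV(A) = 0.6 × (-15334) + 0.4 × 99000 = -9200.4 + 39600 = 30399.6
EV(B) = 0.5 × 190000 + 0.25 × 18000 + 0.25 × 86000 = 95000 + 4500 + 21500 = 121000
EV(C) = 0.24 × 159000 + 0.28 × 80000 + 0.48 × 37000 = 38160 + 22400 + 17760 = 78320
Overall = 0.125 × 30399.6 + 0.75 × 121000 + 0.125 × 78320 = 3799.95 + 90750 + 9790 = 104339.95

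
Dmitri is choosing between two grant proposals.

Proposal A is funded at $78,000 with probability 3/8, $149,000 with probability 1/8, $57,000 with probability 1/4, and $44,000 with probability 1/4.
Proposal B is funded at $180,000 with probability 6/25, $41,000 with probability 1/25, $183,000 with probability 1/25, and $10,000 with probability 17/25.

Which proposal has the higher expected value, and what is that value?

Proposal A ($73,125)

Proposal A = 3/8 × 78000 + 1/8 × 149000 + 1/4 × 57000 + 1/4 × 44000 = 29250 + 18625 + 14250 + 11000 = 73125
Proposal B = 6/25 × 180000 + 1/25 × 41000 + 1/25 × 183000 + 17/25 × 10000 = 43200 + 1640 + 7320 + 6800 = 58960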